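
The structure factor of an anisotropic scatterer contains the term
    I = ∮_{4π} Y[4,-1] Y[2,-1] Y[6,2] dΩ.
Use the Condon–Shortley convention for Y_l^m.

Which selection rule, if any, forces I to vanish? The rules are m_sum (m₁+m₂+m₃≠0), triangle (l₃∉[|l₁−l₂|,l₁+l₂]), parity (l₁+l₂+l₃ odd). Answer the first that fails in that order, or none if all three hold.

m₁+m₂+m₃ = -1 − 1 + 2 = 0  ✓
triangle: |4−2|=2 ≤ l₃=6 ≤ 4+2=6  ✓
parity: l₁+l₂+l₃ = 12 is even  ✓

none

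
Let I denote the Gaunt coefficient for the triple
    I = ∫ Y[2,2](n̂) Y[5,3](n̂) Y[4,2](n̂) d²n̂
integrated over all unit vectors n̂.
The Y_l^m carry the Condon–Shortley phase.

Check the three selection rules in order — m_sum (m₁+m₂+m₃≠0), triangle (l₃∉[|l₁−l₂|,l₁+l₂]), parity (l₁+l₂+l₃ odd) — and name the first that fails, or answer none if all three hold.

m₁+m₂+m₃ = 2 + 3 + 2 = 7  ✗
triangle: |2−5|=3 ≤ l₃=4 ≤ 2+5=7
parity: l₁+l₂+l₃ = 11 is odd

m_sum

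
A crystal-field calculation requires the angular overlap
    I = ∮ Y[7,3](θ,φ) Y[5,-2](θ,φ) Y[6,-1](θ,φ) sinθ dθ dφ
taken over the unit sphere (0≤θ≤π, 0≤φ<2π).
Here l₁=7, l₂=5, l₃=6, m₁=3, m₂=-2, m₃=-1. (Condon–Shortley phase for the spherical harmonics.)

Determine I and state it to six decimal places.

-0.036891

Rules hold: Σm=0, L=18 even, 2≤6≤12.
N = 15·11·13 = 2145
Δ = 6!·8!·4!/19! = 1/174594420
Racah Σ t=1..5: t=1:−1/4147200 t=2:+1/207360 t=3:−1/82944 t=4:+1/207360 t=5:−1/4147200 = -1/345600
⇒ 3j(7 5 6; 0 0 0)² = 420/46189, sgn -1
Racah Σ t=0..3: t=0:+1/2488320 t=1:−1/345600 t=2:+1/414720 t=3:−1/4354560 = -1/3225600
⇒ 3j(7 5 6; 3 -2 -1)² = 81/92378, sgn +1
4πI² = N·(3j₀)²·(3jₘ)² = 255150/14919047
I = -1·√(0.0171023/4π) = -0.03689116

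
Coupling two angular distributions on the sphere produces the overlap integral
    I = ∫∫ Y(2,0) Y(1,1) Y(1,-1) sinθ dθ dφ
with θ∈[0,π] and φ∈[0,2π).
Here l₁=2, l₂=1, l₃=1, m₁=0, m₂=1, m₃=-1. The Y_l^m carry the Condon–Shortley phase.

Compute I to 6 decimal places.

0.126157

m-sum 0 ✓  L=4 even ✓  1≤1≤3 ✓
Π(2lᵢ+1) = 5×3×3 = 45
triangle coeff Δ(2,1,1) = 1/30
Σ_t [1,1]: t=1:−1/1 = -1/1
(3j)²=2/15 [(2 1 1; 0 0 0)], sign=+1
Σ_t [2,2]: t=2:+1/4 = 1/4
(3j)²=1/30 [(2 1 1; 0 1 -1)], sign=+1
⇒ 4πI² = 1/5
I = (+1)√(1/5/(4π)) = 0.12615663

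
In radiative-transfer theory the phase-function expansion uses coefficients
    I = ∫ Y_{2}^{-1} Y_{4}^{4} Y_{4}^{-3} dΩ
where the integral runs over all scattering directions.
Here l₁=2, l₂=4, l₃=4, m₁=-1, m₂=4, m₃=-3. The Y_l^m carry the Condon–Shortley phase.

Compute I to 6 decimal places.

Rules hold: Σm=0, L=10 even, 2≤4≤6.
N = 5·9·9 = 405
Δ = 2!·2!·6!/11! = 1/13860
Racah Σ t=0..2: t=0:+1/192 t=1:−1/36 t=2:+1/192 = -5/288
⇒ 3j(2 4 4; 0 0 0)² = 20/693, sgn -1
Racah Σ t=2..2: t=2:+1/1440 = 1/1440
⇒ 3j(2 4 4; -1 4 -3)² = 7/165, sgn -1
4πI² = N·(3j₀)²·(3jₘ)² = 60/121
I = +1·√(0.495868/4π) = 0.19864517

0.198645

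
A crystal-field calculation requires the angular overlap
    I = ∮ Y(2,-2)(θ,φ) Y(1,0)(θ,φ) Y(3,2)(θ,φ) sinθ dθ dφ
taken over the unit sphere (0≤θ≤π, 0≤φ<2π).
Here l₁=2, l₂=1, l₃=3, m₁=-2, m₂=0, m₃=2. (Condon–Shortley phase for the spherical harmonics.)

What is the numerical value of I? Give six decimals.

Rules hold: Σm=0, L=6 even, 1≤3≤3.
N = 5·3·7 = 105
Δ = 0!·4!·2!/7! = 1/105
Racah Σ t=0..0: t=0:+1/4 = 1/4
⇒ 3j(2 1 3; 0 0 0)² = 3/35, sgn -1
Racah Σ t=0..0: t=0:+1/24 = 1/24
⇒ 3j(2 1 3; -2 0 2)² = 1/21, sgn -1
4πI² = N·(3j₀)²·(3jₘ)² = 3/7
I = +1·√(0.428571/4π) = 0.18467439

0.184674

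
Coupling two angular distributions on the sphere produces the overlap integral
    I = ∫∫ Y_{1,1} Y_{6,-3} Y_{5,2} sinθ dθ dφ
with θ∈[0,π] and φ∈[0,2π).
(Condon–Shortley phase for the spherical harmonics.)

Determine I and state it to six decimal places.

-0.245154

Checks pass: Σm=0; 12 even; l₃=5∈[5,7].
(2·1+1)(2·6+1)(2·5+1) = 429
Δ: 2! 0! 10! / 13! → 1/858
sum: t=1:−1/14400 = -1/14400
3j²(1 6 5; 0 0 0) = Δ·Π!·Σ² = 6/143  (sign +1)
sum: t=0:+1/60480 = 1/60480
3j²(1 6 5; 1 -3 2) = Δ·Π!·Σ² = 6/143  (sign -1)
combine: 4πI² = 429·6/143·6/143 = 108/143
take √, sign -1: I = -0.24515397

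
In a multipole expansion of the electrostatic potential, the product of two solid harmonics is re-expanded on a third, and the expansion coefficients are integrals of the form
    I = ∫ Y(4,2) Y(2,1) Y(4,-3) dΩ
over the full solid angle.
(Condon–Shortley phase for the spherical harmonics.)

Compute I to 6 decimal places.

Rules hold: Σm=0, L=10 even, 2≤4≤6.
N = 9·5·9 = 405
Δ = 2!·6!·2!/11! = 1/13860
Racah Σ t=0..2: t=0:+1/192 t=1:−1/36 t=2:+1/192 = -5/288
⇒ 3j(4 2 4; 0 0 0)² = 20/693, sgn -1
Racah Σ t=1..2: t=1:−1/240 t=2:+1/1440 = -1/288
⇒ 3j(4 2 4; 2 1 -3)² = 5/132, sgn +1
4πI² = N·(3j₀)²·(3jₘ)² = 375/847
I = -1·√(0.442739/4π) = -0.18770204

-0.187702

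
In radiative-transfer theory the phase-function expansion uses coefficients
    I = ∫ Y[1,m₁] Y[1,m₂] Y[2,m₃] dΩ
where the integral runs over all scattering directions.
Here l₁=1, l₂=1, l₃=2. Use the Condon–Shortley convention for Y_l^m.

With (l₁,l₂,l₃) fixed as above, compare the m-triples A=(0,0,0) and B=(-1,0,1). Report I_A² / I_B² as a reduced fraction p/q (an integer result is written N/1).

4/3

l's match ⇒ only the (l;m) 3-j factors differ between A and B.
A: triangle coeff Δ(1,1,2) = 1/30; Σ_t [0,0]: t=0:+1/1 = 1/1; (3j)²=2/15 [(1 1 2; 0 0 0)], sign=+1
B: triangle coeff Δ(1,1,2) = 1/30; Σ_t [0,0]: t=0:+1/2 = 1/2; (3j)²=1/10 [(1 1 2; -1 0 1)], sign=-1
I_A²/I_B² = (2/15)/(1/10) = 4/3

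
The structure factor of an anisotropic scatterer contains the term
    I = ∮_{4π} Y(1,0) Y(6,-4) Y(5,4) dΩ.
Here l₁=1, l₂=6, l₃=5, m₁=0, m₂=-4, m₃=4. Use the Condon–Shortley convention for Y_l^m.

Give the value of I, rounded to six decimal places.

Checks pass: Σm=0; 12 even; l₃=5∈[5,7].
(2·1+1)(2·6+1)(2·5+1) = 429
Δ: 2! 0! 10! / 13! → 1/858
sum: t=1:−1/14400 = -1/14400
3j²(1 6 5; 0 0 0) = Δ·Π!·Σ² = 6/143  (sign +1)
sum: t=1:−1/362880 = -1/362880
3j²(1 6 5; 0 -4 4) = Δ·Π!·Σ² = 10/429  (sign +1)
combine: 4πI² = 429·6/143·10/429 = 60/143
take √, sign +1: I = 0.18272698

0.182727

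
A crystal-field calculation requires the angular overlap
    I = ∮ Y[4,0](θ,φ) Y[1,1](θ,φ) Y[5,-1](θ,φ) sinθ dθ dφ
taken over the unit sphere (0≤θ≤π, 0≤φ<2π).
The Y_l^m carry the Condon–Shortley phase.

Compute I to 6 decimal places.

Rules hold: Σm=0, L=10 even, 3≤5≤5.
N = 9·3·11 = 297
Δ = 0!·8!·2!/11! = 1/495
Racah Σ t=0..0: t=0:+1/576 = 1/576
⇒ 3j(4 1 5; 0 0 0)² = 5/99, sgn -1
Racah Σ t=0..0: t=0:+1/1152 = 1/1152
⇒ 3j(4 1 5; 0 1 -1)² = 1/33, sgn +1
4πI² = N·(3j₀)²·(3jₘ)² = 5/11
I = -1·√(0.454545/4π) = -0.19018827

-0.190188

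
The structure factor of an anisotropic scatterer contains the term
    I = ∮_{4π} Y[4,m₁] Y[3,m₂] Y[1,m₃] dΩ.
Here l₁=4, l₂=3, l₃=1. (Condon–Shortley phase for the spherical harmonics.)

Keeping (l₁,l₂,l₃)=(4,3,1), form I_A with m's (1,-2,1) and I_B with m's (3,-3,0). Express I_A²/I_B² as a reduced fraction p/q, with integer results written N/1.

Same 4,3,1: normalisation and zero-m 3j drop out of the ratio.
A: Δ: 6! 2! 0! / 9! → 1/252; sum: t=1:−1/240 = -1/240; 3j²(4 3 1; 1 -2 1) = Δ·Π!·Σ² = 1/84  (sign -1)
B: Δ: 6! 2! 0! / 9! → 1/252; sum: t=0:+1/720 = 1/720; 3j²(4 3 1; 3 -3 0) = Δ·Π!·Σ² = 1/36  (sign -1)
I_A²/I_B² = (1/84)/(1/36) = 3/7

3/7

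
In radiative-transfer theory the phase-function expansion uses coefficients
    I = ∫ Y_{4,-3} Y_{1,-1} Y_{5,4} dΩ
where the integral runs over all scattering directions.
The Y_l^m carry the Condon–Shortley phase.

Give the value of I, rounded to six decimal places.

Checks pass: Σm=0; 10 even; l₃=5∈[3,5].
(2·4+1)(2·1+1)(2·5+1) = 297
Δ: 0! 8! 2! / 11! → 1/495
sum: t=0:+1/576 = 1/576
3j²(4 1 5; 0 0 0) = Δ·Π!·Σ² = 5/99  (sign -1)
sum: t=0:+1/10080 = 1/10080
3j²(4 1 5; -3 -1 4) = Δ·Π!·Σ² = 4/55  (sign -1)
combine: 4πI² = 297·5/99·4/55 = 12/11
take √, sign +1: I = 0.29463840

0.294638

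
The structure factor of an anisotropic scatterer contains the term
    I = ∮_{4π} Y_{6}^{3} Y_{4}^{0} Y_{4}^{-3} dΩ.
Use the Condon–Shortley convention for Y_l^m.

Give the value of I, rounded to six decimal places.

Rules hold: Σm=0, L=14 even, 2≤4≤10.
N = 13·9·9 = 1053
Δ = 6!·6!·2!/15! = 1/1261260
Racah Σ t=2..4: t=2:+1/4608 t=3:−1/1296 t=4:+1/4608 = -7/20736
⇒ 3j(6 4 4; 0 0 0)² = 20/1287, sgn -1
Racah Σ t=2..3: t=2:+1/11520 t=3:−1/25920 = 1/20736
⇒ 3j(6 4 4; 3 0 -3)² = 5/429, sgn -1
4πI² = N·(3j₀)²·(3jₘ)² = 300/1573
I = +1·√(0.190718/4π) = 0.12319450

0.123195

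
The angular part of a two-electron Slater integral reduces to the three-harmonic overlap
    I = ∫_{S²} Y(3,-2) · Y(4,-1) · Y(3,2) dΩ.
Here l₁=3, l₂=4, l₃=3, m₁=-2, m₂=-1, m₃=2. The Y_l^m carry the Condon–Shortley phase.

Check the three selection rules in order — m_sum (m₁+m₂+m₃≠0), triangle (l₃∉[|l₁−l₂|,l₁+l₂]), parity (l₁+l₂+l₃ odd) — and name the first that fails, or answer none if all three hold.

m_sum

Σmᵢ = -1  ✗
l₃∈[|l₁−l₂|,l₁+l₂]=[1,7], have l₃=3
Σlᵢ = 10 ⇒ even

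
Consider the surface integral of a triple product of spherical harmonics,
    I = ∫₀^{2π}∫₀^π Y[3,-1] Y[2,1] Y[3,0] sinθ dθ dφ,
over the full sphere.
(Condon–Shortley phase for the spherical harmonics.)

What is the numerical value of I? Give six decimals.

m-sum 0 ✓  L=8 even ✓  1≤3≤5 ✓
Π(2lᵢ+1) = 7×5×7 = 245
triangle coeff Δ(3,2,3) = 1/3780
Σ_t [0,2]: t=0:+1/24 t=1:−1/4 t=2:+1/24 = -1/6
(3j)²=4/105 [(3 2 3; 0 0 0)], sign=+1
Σ_t [1,2]: t=1:−1/12 t=2:+1/8 = 1/24
(3j)²=1/210 [(3 2 3; -1 1 0)], sign=-1
⇒ 4πI² = 2/45
I = (-1)√(2/45/(4π)) = -0.05947080

-0.059471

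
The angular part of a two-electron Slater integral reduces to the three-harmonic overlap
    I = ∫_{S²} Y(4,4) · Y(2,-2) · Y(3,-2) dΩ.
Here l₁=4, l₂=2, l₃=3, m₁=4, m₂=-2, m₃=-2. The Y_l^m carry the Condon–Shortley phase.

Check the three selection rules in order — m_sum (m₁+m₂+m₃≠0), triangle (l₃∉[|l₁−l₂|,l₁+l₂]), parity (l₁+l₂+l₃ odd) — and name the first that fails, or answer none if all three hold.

azimuthal sum: 4 − 2 − 2 = 0  ✓
2 ≤ 3 ≤ 6 (triangle on l)  ✓
L = 4 + 2 + 3 = 9 (odd)  ✗

parity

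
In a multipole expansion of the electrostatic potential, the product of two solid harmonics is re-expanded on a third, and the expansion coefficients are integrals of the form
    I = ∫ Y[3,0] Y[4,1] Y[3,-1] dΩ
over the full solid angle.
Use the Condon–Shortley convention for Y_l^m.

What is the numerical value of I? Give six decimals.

Checks pass: Σm=0; 10 even; l₃=3∈[1,7].
(2·3+1)(2·4+1)(2·3+1) = 441
Δ: 4! 2! 4! / 11! → 1/34650
sum: t=1:−1/72 t=2:+1/16 t=3:−1/72 = 5/144
3j²(3 4 3; 0 0 0) = Δ·Π!·Σ² = 2/77  (sign -1)
sum: t=1:−1/288 t=2:+1/24 t=3:−1/48 = 5/288
3j²(3 4 3; 0 1 -1) = Δ·Π!·Σ² = 5/462  (sign +1)
combine: 4πI² = 441·2/77·5/462 = 15/121
take √, sign -1: I = -0.09932258

-0.099323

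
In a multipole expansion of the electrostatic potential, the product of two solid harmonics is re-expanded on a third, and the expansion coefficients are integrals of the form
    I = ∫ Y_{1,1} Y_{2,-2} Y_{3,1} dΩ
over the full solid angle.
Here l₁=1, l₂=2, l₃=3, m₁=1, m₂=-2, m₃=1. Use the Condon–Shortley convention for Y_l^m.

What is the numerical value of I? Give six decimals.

-0.082589

m-sum 0 ✓  L=6 even ✓  1≤3≤3 ✓
Π(2lᵢ+1) = 3×5×7 = 105
triangle coeff Δ(1,2,3) = 1/105
Σ_t [0,0]: t=0:+1/4 = 1/4
(3j)²=3/35 [(1 2 3; 0 0 0)], sign=-1
Σ_t [0,0]: t=0:+1/48 = 1/48
(3j)²=1/105 [(1 2 3; 1 -2 1)], sign=+1
⇒ 4πI² = 3/35
I = (-1)√(3/35/(4π)) = -0.08258890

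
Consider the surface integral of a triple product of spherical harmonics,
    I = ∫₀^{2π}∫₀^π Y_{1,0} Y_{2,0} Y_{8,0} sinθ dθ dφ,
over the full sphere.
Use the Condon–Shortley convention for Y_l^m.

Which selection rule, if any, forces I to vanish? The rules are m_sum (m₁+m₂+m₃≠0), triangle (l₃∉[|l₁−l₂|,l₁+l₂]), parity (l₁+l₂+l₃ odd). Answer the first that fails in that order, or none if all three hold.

azimuthal sum: 0 + 0 + 0 = 0  ✓
1 ≤ 8 ≤ 3 (triangle on l)  ✗
L = 1 + 2 + 8 = 11 (odd)

triangle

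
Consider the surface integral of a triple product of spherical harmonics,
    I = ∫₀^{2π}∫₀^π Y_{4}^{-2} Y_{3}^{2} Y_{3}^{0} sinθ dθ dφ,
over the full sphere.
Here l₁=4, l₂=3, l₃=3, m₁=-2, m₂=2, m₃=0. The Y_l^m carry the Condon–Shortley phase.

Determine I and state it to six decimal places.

m-sum 0 ✓  L=10 even ✓  1≤3≤7 ✓
Π(2lᵢ+1) = 9×7×7 = 441
triangle coeff Δ(4,3,3) = 1/34650
Σ_t [1,3]: t=1:−1/72 t=2:+1/16 t=3:−1/72 = 5/144
(3j)²=2/77 [(4 3 3; 0 0 0)], sign=-1
Σ_t [3,4]: t=3:−1/72 t=4:+1/96 = -1/288
(3j)²=1/462 [(4 3 3; -2 2 0)], sign=+1
⇒ 4πI² = 3/121
I = (-1)√(3/121/(4π)) = -0.04441841

-0.044418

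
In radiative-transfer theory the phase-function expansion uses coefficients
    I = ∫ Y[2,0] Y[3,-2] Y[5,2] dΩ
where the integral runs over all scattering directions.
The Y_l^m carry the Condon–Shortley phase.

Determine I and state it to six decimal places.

m-sum 0 ✓  L=10 even ✓  1≤5≤5 ✓
Π(2lᵢ+1) = 5×7×11 = 385
triangle coeff Δ(2,3,5) = 1/2310
Σ_t [0,0]: t=0:+1/144 = 1/144
(3j)²=10/231 [(2 3 5; 0 0 0)], sign=-1
Σ_t [0,0]: t=0:+1/480 = 1/480
(3j)²=3/110 [(2 3 5; 0 -2 2)], sign=-1
⇒ 4πI² = 5/11
I = (+1)√(5/11/(4π)) = 0.19018827

0.190188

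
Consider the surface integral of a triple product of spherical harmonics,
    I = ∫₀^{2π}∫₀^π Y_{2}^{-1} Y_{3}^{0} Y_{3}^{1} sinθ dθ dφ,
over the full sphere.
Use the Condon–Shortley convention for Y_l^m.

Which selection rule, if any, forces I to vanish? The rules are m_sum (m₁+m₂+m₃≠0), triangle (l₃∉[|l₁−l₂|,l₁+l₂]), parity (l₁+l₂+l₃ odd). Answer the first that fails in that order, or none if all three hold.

none

azimuthal sum: -1 + 0 + 1 = 0  ✓
1 ≤ 3 ≤ 5 (triangle on l)  ✓
L = 2 + 3 + 3 = 8 (even)  ✓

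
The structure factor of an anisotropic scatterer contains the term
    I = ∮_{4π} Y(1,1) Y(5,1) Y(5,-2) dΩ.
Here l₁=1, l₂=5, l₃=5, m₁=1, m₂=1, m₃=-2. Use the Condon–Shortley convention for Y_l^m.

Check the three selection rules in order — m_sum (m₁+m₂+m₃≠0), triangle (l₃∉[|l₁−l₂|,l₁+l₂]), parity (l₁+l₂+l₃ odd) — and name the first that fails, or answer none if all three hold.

m₁+m₂+m₃ = 1 + 1 − 2 = 0  ✓
triangle: |1−5|=4 ≤ l₃=5 ≤ 1+5=6  ✓
parity: l₁+l₂+l₃ = 11 is odd  ✗

parity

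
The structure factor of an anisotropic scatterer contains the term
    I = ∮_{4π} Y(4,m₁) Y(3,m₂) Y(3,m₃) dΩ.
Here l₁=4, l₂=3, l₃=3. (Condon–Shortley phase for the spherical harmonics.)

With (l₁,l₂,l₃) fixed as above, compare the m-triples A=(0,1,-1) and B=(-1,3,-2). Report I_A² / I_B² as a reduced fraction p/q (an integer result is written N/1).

Same 4,3,3: normalisation and zero-m 3j drop out of the ratio.
A: Δ: 4! 4! 2! / 11! → 1/34650; sum: t=2:+1/32 t=3:−1/36 t=4:+1/1152 = 5/1152; 3j²(4 3 3; 0 1 -1) = Δ·Π!·Σ² = 1/1386  (sign +1)
B: Δ: 4! 4! 2! / 11! → 1/34650; sum: t=4:+1/288 = 1/288; 3j²(4 3 3; -1 3 -2) = Δ·Π!·Σ² = 5/231  (sign -1)
I_A²/I_B² = (1/1386)/(5/231) = 1/30

1/30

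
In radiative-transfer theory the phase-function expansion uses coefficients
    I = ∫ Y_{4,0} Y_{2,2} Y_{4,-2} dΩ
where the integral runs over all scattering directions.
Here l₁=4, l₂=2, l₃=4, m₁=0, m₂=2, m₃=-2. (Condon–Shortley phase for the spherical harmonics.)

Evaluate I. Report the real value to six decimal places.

-0.190365

Checks pass: Σm=0; 10 even; l₃=4∈[2,6].
(2·4+1)(2·2+1)(2·4+1) = 405
Δ: 2! 6! 2! / 11! → 1/13860
sum: t=0:+1/192 t=1:−1/36 t=2:+1/192 = -5/288
3j²(4 2 4; 0 0 0) = Δ·Π!·Σ² = 20/693  (sign -1)
sum: t=2:+1/192 = 1/192
3j²(4 2 4; 0 2 -2) = Δ·Π!·Σ² = 3/77  (sign +1)
combine: 4πI² = 405·20/693·3/77 = 2700/5929
take √, sign -1: I = -0.19036462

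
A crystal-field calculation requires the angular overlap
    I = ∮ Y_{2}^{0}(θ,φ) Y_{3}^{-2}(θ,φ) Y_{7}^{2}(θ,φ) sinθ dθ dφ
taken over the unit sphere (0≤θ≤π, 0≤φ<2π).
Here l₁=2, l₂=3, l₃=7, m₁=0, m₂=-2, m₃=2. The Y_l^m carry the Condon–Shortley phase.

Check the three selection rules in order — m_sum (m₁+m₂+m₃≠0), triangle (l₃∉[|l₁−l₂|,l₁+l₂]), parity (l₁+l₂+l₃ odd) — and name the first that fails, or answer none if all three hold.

m₁+m₂+m₃ = 0 − 2 + 2 = 0  ✓
triangle: |2−3|=1 ≤ l₃=7 ≤ 2+3=5  ✗
parity: l₁+l₂+l₃ = 12 is even

triangle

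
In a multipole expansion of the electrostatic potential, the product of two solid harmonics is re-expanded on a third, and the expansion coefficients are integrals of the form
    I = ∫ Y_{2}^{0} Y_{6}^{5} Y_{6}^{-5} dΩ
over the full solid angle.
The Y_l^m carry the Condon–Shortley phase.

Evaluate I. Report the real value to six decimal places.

Checks pass: Σm=0; 14 even; l₃=6∈[4,8].
(2·2+1)(2·6+1)(2·6+1) = 845
Δ: 2! 2! 10! / 15! → 1/90090
sum: t=0:+1/69120 t=1:−1/14400 t=2:+1/69120 = -7/172800
3j²(2 6 6; 0 0 0) = Δ·Π!·Σ² = 14/715  (sign -1)
sum: t=1:−1/3628800 t=2:+1/1451520 = 1/2419200
3j²(2 6 6; 0 5 -5) = Δ·Π!·Σ² = 11/910  (sign -1)
combine: 4πI² = 845·14/715·11/910 = 1/5
take √, sign +1: I = 0.12615663

0.126157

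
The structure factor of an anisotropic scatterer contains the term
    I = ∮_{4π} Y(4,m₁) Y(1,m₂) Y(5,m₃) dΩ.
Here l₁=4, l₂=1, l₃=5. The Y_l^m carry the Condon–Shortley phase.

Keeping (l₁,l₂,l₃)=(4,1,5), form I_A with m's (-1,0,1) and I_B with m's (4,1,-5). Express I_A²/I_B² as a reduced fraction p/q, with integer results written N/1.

Shared (l₁,l₂,l₃)=(4,1,5): N and (l;000)² cancel in I_A²/I_B².
A: Δ = 0!·8!·2!/11! = 1/495; Racah Σ t=0..0: t=0:+1/720 = 1/720; ⇒ 3j(4 1 5; -1 0 1)² = 8/165, sgn +1
B: Δ = 0!·8!·2!/11! = 1/495; Racah Σ t=0..0: t=0:+1/80640 = 1/80640; ⇒ 3j(4 1 5; 4 1 -5)² = 1/11, sgn +1
I_A²/I_B² = (8/165)/(1/11) = 8/15

8/15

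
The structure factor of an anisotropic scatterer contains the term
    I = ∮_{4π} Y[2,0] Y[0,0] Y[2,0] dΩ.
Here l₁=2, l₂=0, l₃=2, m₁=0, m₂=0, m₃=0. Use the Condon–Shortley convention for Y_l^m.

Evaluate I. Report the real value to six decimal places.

m-sum 0 ✓  L=4 even ✓  2≤2≤2 ✓
Π(2lᵢ+1) = 5×1×5 = 25
triangle coeff Δ(2,0,2) = 1/5
Σ_t [0,0]: t=0:+1/4 = 1/4
(3j)²=1/5 [(2 0 2; 0 0 0)], sign=+1
(m-triple is (0,0,0) — same symbol as above.)
⇒ 4πI² = 1/1
I = (+1)√(1/1/(4π)) = 0.28209479

0.282095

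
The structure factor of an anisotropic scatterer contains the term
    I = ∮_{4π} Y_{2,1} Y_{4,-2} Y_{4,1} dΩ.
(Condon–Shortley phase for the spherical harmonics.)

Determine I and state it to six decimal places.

Rules hold: Σm=0, L=10 even, 2≤4≤6.
N = 5·9·9 = 405
Δ = 2!·2!·6!/11! = 1/13860
Racah Σ t=0..2: t=0:+1/192 t=1:−1/36 t=2:+1/192 = -5/288
⇒ 3j(2 4 4; 0 0 0)² = 20/693, sgn -1
Racah Σ t=0..1: t=0:+1/96 t=1:−1/240 = 1/160
⇒ 3j(2 4 4; 1 -2 1)² = 27/1540, sgn -1
4πI² = N·(3j₀)²·(3jₘ)² = 1215/5929
I = +1·√(0.204925/4π) = 0.12770047

0.127700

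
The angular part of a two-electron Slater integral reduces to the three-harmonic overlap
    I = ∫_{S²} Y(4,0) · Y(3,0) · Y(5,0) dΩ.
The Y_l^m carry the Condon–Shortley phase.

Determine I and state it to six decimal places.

0.148374

m-sum 0 ✓  L=12 even ✓  1≤5≤7 ✓
Π(2lᵢ+1) = 9×7×11 = 693
triangle coeff Δ(4,3,5) = 1/180180
Σ_t [0,2]: t=0:+1/576 t=1:−1/144 t=2:+1/576 = -1/288
(3j)²=20/1001 [(4 3 5; 0 0 0)], sign=+1
(m-triple is (0,0,0) — same symbol as above.)
⇒ 4πI² = 3600/13013
I = (+1)√(3600/13013/(4π)) = 0.14837393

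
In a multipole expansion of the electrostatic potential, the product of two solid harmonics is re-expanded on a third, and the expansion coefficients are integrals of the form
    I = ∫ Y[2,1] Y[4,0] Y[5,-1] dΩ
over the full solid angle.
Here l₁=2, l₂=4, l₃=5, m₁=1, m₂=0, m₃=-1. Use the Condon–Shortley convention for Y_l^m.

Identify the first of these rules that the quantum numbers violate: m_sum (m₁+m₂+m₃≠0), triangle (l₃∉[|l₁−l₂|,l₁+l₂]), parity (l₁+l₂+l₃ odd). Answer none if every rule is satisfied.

Σmᵢ = 0  ✓
l₃∈[|l₁−l₂|,l₁+l₂]=[2,6], have l₃=5  ✓
Σlᵢ = 11 ⇒ odd  ✗

parity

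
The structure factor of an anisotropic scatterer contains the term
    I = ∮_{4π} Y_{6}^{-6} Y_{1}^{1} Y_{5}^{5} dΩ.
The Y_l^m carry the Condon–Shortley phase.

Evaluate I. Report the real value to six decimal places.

m-sum 0 ✓  L=12 even ✓  5≤5≤7 ✓
Π(2lᵢ+1) = 13×3×11 = 429
triangle coeff Δ(6,1,5) = 1/858
Σ_t [1,1]: t=1:−1/14400 = -1/14400
(3j)²=6/143 [(6 1 5; 0 0 0)], sign=+1
Σ_t [2,2]: t=2:+1/7257600 = 1/7257600
(3j)²=1/13 [(6 1 5; -6 1 5)], sign=+1
⇒ 4πI² = 18/13
I = (+1)√(18/13/(4π)) = 0.33194004

0.331940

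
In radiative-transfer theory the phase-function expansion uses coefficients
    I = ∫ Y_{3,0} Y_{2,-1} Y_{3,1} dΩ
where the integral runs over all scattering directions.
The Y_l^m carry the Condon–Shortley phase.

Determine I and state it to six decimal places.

-0.059471

Checks pass: Σm=0; 8 even; l₃=3∈[1,5].
(2·3+1)(2·2+1)(2·3+1) = 245
Δ: 2! 4! 2! / 9! → 1/3780
sum: t=0:+1/24 t=1:−1/4 t=2:+1/24 = -1/6
3j²(3 2 3; 0 0 0) = Δ·Π!·Σ² = 4/105  (sign +1)
sum: t=0:+1/12 t=1:−1/8 = -1/24
3j²(3 2 3; 0 -1 1) = Δ·Π!·Σ² = 1/210  (sign -1)
combine: 4πI² = 245·4/105·1/210 = 2/45
take √, sign -1: I = -0.05947080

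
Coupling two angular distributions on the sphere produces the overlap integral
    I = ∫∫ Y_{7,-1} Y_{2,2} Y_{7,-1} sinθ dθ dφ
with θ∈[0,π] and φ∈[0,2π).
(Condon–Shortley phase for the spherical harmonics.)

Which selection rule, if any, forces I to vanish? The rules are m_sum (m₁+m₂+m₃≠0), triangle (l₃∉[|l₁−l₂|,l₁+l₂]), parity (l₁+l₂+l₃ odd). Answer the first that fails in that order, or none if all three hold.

none

m₁+m₂+m₃ = -1 + 2 − 1 = 0  ✓
triangle: |7−2|=5 ≤ l₃=7 ≤ 7+2=9  ✓
parity: l₁+l₂+l₃ = 16 is even  ✓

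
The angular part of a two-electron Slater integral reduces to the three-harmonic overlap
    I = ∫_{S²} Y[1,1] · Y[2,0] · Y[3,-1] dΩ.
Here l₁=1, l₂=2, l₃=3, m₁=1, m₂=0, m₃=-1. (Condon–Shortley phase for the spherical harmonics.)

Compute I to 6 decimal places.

-0.202301

m-sum 0 ✓  L=6 even ✓  1≤3≤3 ✓
Π(2lᵢ+1) = 3×5×7 = 105
triangle coeff Δ(1,2,3) = 1/105
Σ_t [0,0]: t=0:+1/4 = 1/4
(3j)²=3/35 [(1 2 3; 0 0 0)], sign=-1
Σ_t [0,0]: t=0:+1/8 = 1/8
(3j)²=2/35 [(1 2 3; 1 0 -1)], sign=+1
⇒ 4πI² = 18/35
I = (-1)√(18/35/(4π)) = -0.20230066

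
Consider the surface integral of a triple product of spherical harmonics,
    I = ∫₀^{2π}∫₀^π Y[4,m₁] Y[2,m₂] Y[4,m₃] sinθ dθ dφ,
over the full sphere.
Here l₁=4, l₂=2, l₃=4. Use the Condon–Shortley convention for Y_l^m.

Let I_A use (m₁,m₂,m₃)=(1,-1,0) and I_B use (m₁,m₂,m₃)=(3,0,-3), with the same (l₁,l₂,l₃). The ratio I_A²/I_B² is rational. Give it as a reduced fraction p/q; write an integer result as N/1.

Same 4,2,4: normalisation and zero-m 3j drop out of the ratio.
A: Δ: 2! 6! 2! / 11! → 1/13860; sum: t=0:+1/72 t=1:−1/96 = 1/288; 3j²(4 2 4; 1 -1 0) = Δ·Π!·Σ² = 1/462  (sign +1)
B: Δ: 2! 6! 2! / 11! → 1/13860; sum: t=0:+1/480 t=1:−1/720 = 1/1440; 3j²(4 2 4; 3 0 -3) = Δ·Π!·Σ² = 7/1980  (sign -1)
I_A²/I_B² = (1/462)/(7/1980) = 30/49

30/49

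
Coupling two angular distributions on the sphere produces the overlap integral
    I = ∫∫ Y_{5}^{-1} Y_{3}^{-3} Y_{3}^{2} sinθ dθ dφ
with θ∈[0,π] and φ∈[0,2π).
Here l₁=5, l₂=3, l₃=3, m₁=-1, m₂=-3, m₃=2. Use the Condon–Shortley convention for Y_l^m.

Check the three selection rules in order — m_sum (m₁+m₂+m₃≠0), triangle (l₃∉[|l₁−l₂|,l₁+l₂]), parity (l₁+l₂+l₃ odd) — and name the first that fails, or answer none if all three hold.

m_sum

azimuthal sum: -1 − 3 + 2 = -2  ✗
2 ≤ 3 ≤ 8 (triangle on l)
L = 5 + 3 + 3 = 11 (odd)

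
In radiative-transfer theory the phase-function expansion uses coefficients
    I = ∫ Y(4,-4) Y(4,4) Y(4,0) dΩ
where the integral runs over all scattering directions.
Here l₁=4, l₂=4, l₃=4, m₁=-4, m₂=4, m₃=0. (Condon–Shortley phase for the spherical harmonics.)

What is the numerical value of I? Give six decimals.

0.106525

Rules hold: Σm=0, L=12 even, 0≤4≤8.
N = 9·9·9 = 729
Δ = 4!·4!·4!/13! = 1/450450
Racah Σ t=0..4: t=0:+1/13824 t=1:−1/216 t=2:+1/64 t=3:−1/216 t=4:+1/13824 = 5/768
⇒ 3j(4 4 4; 0 0 0)² = 18/1001, sgn +1
Racah Σ t=4..4: t=4:+1/13824 = 1/13824
⇒ 3j(4 4 4; -4 4 0)² = 14/1287, sgn +1
4πI² = N·(3j₀)²·(3jₘ)² = 2916/20449
I = +1·√(0.142599/4π) = 0.10652531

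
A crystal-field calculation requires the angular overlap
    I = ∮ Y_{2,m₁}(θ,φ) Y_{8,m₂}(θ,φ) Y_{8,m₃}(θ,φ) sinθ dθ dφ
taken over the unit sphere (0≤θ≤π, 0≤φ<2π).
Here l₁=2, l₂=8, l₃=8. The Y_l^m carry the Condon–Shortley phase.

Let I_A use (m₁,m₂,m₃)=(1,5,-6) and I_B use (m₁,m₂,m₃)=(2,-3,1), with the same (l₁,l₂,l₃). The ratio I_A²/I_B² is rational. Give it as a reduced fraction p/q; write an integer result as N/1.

Shared (l₁,l₂,l₃)=(2,8,8): N and (l;000)² cancel in I_A²/I_B².
A: Δ = 2!·2!·14!/19! = 1/348840; Racah Σ t=0..1: t=0:+1/12454041600 t=1:−1/1916006400 = -1/2264371200; ⇒ 3j(2 8 8; 1 5 -6)² = 847/38760, sgn -1
B: Δ = 2!·2!·14!/19! = 1/348840; Racah Σ t=0..0: t=0:+1/174182400 = 1/174182400; ⇒ 3j(2 8 8; 2 -3 1)² = 77/3876, sgn -1
I_A²/I_B² = (847/38760)/(77/3876) = 11/10

11/10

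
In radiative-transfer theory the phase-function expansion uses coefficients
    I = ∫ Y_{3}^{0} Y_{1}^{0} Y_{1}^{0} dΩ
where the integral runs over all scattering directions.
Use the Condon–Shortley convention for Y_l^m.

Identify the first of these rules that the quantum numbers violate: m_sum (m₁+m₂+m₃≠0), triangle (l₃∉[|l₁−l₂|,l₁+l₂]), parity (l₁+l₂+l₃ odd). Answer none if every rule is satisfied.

azimuthal sum: 0 + 0 + 0 = 0  ✓
2 ≤ 1 ≤ 4 (triangle on l)  ✗
L = 3 + 1 + 1 = 5 (odd)

triangle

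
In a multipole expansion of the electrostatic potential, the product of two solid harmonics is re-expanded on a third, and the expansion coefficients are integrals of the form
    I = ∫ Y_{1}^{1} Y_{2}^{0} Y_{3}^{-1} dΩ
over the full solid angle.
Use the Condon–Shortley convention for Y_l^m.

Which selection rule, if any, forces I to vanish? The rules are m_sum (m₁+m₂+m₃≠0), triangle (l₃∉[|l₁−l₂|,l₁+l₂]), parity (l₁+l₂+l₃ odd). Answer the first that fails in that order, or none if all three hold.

azimuthal sum: 1 + 0 − 1 = 0  ✓
1 ≤ 3 ≤ 3 (triangle on l)  ✓
L = 1 + 2 + 3 = 6 (even)  ✓

none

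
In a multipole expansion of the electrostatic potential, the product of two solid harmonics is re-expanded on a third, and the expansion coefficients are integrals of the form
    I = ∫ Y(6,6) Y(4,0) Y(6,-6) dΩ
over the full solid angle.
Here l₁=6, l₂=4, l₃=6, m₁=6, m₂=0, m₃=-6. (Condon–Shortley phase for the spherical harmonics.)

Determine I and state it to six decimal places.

0.149344

Checks pass: Σm=0; 16 even; l₃=6∈[2,10].
(2·6+1)(2·4+1)(2·6+1) = 1521
Δ: 4! 8! 4! / 17! → 1/15315300
sum: t=0:+1/829440 t=1:−1/25920 t=2:+1/9216 t=3:−1/25920 t=4:+1/829440 = 7/207360
3j²(6 4 6; 0 0 0) = Δ·Π!·Σ² = 28/2431  (sign +1)
sum: t=0:+1/23224320 = 1/23224320
3j²(6 4 6; 6 0 -6) = Δ·Π!·Σ² = 99/6188  (sign +1)
combine: 4πI² = 1521·28/2431·99/6188 = 81/289
take √, sign +1: I = 0.14934430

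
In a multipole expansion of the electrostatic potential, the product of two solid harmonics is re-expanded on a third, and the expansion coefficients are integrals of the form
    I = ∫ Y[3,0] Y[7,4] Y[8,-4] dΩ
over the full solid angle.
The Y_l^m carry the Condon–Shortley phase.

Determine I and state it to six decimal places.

-0.033430

m-sum 0 ✓  L=18 even ✓  4≤8≤10 ✓
Π(2lᵢ+1) = 7×15×17 = 1785
triangle coeff Δ(3,7,8) = 1/5290740
Σ_t [0,2]: t=0:+1/7257600 t=1:−1/2073600 t=2:+1/7257600 = -1/4838400
(3j)²=252/20995 [(3 7 8; 0 0 0)], sign=-1
Σ_t [0,2]: t=0:+1/479001600 t=1:−1/29030400 t=2:+1/26127360 = 17/2874009600
(3j)²=17/25935 [(3 7 8; 0 4 -4)], sign=+1
⇒ 4πI² = 4284/305045
I = (-1)√(4284/305045/(4π)) = -0.03343011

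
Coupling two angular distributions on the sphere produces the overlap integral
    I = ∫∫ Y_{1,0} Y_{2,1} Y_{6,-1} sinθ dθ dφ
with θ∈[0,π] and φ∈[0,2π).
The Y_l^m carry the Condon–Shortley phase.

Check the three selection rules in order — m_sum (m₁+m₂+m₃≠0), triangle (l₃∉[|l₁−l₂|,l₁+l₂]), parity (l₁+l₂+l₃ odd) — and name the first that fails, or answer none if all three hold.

triangle

Σmᵢ = 0  ✓
l₃∈[|l₁−l₂|,l₁+l₂]=[1,3], have l₃=6  ✗
Σlᵢ = 9 ⇒ odd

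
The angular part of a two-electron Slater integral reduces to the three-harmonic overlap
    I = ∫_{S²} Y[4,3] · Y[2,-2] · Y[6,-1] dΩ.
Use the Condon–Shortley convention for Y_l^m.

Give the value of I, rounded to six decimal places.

-0.035563

Rules hold: Σm=0, L=12 even, 2≤6≤6.
N = 9·5·13 = 585
Δ = 0!·8!·4!/13! = 1/6435
Racah Σ t=0..0: t=0:+1/2304 = 1/2304
⇒ 3j(4 2 6; 0 0 0)² = 5/143, sgn +1
Racah Σ t=0..0: t=0:+1/120960 = 1/120960
⇒ 3j(4 2 6; 3 -2 -1)² = 1/1287, sgn -1
4πI² = N·(3j₀)²·(3jₘ)² = 25/1573
I = -1·√(0.0158932/4π) = -0.03556319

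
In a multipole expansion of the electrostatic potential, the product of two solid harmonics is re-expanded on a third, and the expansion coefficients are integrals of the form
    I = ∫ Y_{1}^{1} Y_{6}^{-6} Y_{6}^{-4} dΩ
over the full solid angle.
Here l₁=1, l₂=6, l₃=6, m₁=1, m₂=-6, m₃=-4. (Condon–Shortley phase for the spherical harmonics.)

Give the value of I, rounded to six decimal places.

0.000000

Σmᵢ = -9 ≠ 0, so the φ-integral vanishes; I = 0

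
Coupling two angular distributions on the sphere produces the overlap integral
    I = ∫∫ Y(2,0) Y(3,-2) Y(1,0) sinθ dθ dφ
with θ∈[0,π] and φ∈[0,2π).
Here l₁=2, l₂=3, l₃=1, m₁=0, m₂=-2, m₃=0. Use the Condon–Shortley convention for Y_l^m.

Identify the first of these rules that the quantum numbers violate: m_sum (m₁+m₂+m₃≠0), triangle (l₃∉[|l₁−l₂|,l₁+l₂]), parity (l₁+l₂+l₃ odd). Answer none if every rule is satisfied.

m_sum

azimuthal sum: 0 − 2 + 0 = -2  ✗
1 ≤ 1 ≤ 5 (triangle on l)
L = 2 + 3 + 1 = 6 (even)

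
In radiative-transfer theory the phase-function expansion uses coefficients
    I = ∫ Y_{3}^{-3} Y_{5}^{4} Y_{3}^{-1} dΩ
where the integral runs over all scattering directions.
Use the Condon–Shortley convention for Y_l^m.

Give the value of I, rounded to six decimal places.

L=11 odd ⇒ parity kills the (l;000) factor ⇒ I = 0

0.000000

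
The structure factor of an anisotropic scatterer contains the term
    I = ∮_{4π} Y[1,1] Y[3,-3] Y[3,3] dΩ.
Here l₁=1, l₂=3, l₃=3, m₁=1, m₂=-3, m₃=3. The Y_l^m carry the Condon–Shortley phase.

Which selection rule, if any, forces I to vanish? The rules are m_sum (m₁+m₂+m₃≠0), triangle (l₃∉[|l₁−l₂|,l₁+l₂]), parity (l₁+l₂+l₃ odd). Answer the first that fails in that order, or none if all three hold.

m_sum

m₁+m₂+m₃ = 1 − 3 + 3 = 1  ✗
triangle: |1−3|=2 ≤ l₃=3 ≤ 1+3=4
parity: l₁+l₂+l₃ = 7 is odd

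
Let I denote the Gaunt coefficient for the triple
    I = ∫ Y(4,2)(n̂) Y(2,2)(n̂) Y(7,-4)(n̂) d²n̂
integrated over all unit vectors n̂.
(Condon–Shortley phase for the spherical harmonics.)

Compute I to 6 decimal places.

l₃=7 ∉ [2,6] — triangle fails ⇒ I = 0

0.000000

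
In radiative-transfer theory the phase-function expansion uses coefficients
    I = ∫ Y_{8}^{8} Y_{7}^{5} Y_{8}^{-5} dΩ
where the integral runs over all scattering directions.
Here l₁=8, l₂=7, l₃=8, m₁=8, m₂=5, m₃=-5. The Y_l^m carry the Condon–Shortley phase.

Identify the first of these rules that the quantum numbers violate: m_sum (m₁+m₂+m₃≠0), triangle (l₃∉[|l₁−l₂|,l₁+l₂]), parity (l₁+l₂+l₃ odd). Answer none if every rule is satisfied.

m_sum

Σmᵢ = 8  ✗
l₃∈[|l₁−l₂|,l₁+l₂]=[1,15], have l₃=8
Σlᵢ = 23 ⇒ odd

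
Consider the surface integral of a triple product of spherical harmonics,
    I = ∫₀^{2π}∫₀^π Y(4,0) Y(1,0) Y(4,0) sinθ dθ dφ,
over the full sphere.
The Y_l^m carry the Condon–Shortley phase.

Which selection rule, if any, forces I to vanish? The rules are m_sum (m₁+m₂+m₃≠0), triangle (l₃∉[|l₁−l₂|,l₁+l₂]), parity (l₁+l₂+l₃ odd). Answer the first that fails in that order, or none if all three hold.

parity

m₁+m₂+m₃ = 0 + 0 + 0 = 0  ✓
triangle: |4−1|=3 ≤ l₃=4 ≤ 4+1=5  ✓
parity: l₁+l₂+l₃ = 9 is odd  ✗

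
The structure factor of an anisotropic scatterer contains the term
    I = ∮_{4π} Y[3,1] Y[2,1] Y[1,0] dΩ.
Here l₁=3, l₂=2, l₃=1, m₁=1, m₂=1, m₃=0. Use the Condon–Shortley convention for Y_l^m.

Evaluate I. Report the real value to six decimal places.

1 + 1 + 0 = 2 ≠ 0: azimuthal integral kills it; I = 0

0.000000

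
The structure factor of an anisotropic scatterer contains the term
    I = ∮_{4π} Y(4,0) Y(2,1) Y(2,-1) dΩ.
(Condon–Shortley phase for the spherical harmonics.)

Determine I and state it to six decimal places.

m-sum 0 ✓  L=8 even ✓  2≤2≤6 ✓
Π(2lᵢ+1) = 9×5×5 = 225
triangle coeff Δ(4,2,2) = 1/630
Σ_t [2,2]: t=2:+1/16 = 1/16
(3j)²=2/35 [(4 2 2; 0 0 0)], sign=+1
Σ_t [3,3]: t=3:−1/36 = -1/36
(3j)²=8/315 [(4 2 2; 0 1 -1)], sign=+1
⇒ 4πI² = 16/49
I = (+1)√(16/49/(4π)) = 0.16119702

0.161197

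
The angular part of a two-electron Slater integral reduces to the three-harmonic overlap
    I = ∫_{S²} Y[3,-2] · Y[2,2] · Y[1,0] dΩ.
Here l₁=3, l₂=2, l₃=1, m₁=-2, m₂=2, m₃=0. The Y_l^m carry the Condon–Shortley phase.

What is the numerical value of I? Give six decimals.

0.184674

Rules hold: Σm=0, L=6 even, 1≤1≤5.
N = 7·5·3 = 105
Δ = 4!·2!·0!/7! = 1/105
Racah Σ t=2..2: t=2:+1/4 = 1/4
⇒ 3j(3 2 1; 0 0 0)² = 3/35, sgn -1
Racah Σ t=4..4: t=4:+1/24 = 1/24
⇒ 3j(3 2 1; -2 2 0)² = 1/21, sgn -1
4πI² = N·(3j₀)²·(3jₘ)² = 3/7
I = +1·√(0.428571/4π) = 0.18467439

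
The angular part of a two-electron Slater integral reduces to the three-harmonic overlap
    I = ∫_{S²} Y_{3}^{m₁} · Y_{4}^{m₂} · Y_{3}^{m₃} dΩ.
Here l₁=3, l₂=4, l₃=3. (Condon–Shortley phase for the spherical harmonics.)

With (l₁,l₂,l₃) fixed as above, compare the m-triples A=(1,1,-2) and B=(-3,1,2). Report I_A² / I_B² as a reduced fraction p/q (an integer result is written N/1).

16/15

l's match ⇒ only the (l;m) 3-j factors differ between A and B.
A: triangle coeff Δ(3,4,3) = 1/34650; Σ_t [1,2]: t=1:−1/144 t=2:+1/48 = 1/72; (3j)²=16/693 [(3 4 3; 1 1 -2)], sign=-1
B: triangle coeff Δ(3,4,3) = 1/34650; Σ_t [4,4]: t=4:+1/288 = 1/288; (3j)²=5/231 [(3 4 3; -3 1 2)], sign=-1
I_A²/I_B² = (16/693)/(5/231) = 16/15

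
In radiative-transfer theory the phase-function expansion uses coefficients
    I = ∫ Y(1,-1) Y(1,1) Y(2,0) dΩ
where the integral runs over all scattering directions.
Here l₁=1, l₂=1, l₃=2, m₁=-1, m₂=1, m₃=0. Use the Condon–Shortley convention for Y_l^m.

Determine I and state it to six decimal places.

0.126157

m-sum 0 ✓  L=4 even ✓  0≤2≤2 ✓
Π(2lᵢ+1) = 3×3×5 = 45
triangle coeff Δ(1,1,2) = 1/30
Σ_t [0,0]: t=0:+1/1 = 1/1
(3j)²=2/15 [(1 1 2; 0 0 0)], sign=+1
Σ_t [0,0]: t=0:+1/4 = 1/4
(3j)²=1/30 [(1 1 2; -1 1 0)], sign=+1
⇒ 4πI² = 1/5
I = (+1)√(1/5/(4π)) = 0.12615663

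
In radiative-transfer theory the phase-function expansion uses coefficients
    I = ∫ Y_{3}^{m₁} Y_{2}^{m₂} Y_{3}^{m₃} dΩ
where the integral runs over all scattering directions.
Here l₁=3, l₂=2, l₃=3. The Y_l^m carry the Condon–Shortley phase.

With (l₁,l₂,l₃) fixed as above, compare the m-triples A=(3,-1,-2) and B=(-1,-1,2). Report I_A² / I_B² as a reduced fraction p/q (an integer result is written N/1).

Shared (l₁,l₂,l₃)=(3,2,3): N and (l;000)² cancel in I_A²/I_B².
A: Δ = 2!·4!·2!/9! = 1/3780; Racah Σ t=0..0: t=0:+1/48 = 1/48; ⇒ 3j(3 2 3; 3 -1 -2)² = 5/84, sgn -1
B: Δ = 2!·4!·2!/9! = 1/3780; Racah Σ t=0..1: t=0:+1/48 t=1:−1/12 = -1/16; ⇒ 3j(3 2 3; -1 -1 2)² = 1/28, sgn +1
I_A²/I_B² = (5/84)/(1/28) = 5/3

5/3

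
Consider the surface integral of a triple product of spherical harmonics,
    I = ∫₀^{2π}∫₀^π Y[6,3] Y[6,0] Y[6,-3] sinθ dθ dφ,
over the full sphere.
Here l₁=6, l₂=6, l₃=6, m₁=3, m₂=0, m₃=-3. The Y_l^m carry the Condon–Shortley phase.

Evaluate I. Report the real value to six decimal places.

Rules hold: Σm=0, L=18 even, 0≤6≤12.
N = 13·13·13 = 2197
Δ = 6!·6!·6!/19! = 1/325909584
Racah Σ t=0..6: t=0:+1/373248000 t=1:−1/1728000 t=2:+1/110592 t=3:−1/46656 t=4:+1/110592 t=5:−1/1728000 t=6:+1/373248000 = -7/1555200
⇒ 3j(6 6 6; 0 0 0)² = 400/46189, sgn -1
Racah Σ t=0..3: t=0:+1/18662400 t=1:−1/691200 t=2:+1/276480 t=3:−1/933120 = 43/37324800
⇒ 3j(6 6 6; 3 0 -3)² = 1849/184756, sgn -1
4πI² = N·(3j₀)²·(3jₘ)² = 2403700/12623809
I = +1·√(0.19041/4π) = 0.12309488

0.123095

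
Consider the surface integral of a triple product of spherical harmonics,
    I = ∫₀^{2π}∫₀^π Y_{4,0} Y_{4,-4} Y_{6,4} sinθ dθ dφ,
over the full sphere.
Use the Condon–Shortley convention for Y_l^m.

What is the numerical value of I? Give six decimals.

-0.190852

m-sum 0 ✓  L=14 even ✓  0≤6≤8 ✓
Π(2lᵢ+1) = 9×9×13 = 1053
triangle coeff Δ(4,4,6) = 1/1261260
Σ_t [0,2]: t=0:+1/4608 t=1:−1/1296 t=2:+1/4608 = -7/20736
(3j)²=20/1287 [(4 4 6; 0 0 0)], sign=-1
Σ_t [0,0]: t=0:+1/69120 = 1/69120
(3j)²=4/143 [(4 4 6; 0 -4 4)], sign=+1
⇒ 4πI² = 720/1573
I = (-1)√(720/1573/(4π)) = -0.19085211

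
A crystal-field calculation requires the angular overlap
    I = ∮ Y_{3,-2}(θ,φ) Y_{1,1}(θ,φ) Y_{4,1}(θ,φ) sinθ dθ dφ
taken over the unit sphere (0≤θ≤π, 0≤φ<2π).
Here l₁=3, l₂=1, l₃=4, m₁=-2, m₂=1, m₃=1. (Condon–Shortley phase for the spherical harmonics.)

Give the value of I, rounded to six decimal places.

Rules hold: Σm=0, L=8 even, 2≤4≤4.
N = 7·3·9 = 189
Δ = 0!·6!·2!/9! = 1/252
Racah Σ t=0..0: t=0:+1/36 = 1/36
⇒ 3j(3 1 4; 0 0 0)² = 4/63, sgn +1
Racah Σ t=0..0: t=0:+1/240 = 1/240
⇒ 3j(3 1 4; -2 1 1)² = 1/84, sgn -1
4πI² = N·(3j₀)²·(3jₘ)² = 1/7
I = -1·√(0.142857/4π) = -0.10662181

-0.106622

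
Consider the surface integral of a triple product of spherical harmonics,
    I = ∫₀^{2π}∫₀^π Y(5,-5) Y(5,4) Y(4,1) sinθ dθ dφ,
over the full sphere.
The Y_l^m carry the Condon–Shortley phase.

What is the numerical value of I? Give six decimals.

0.184127

Checks pass: Σm=0; 14 even; l₃=4∈[0,10].
(2·5+1)(2·5+1)(2·4+1) = 1089
Δ: 6! 4! 4! / 15! → 1/3153150
sum: t=1:−1/69120 t=2:+1/1728 t=3:−1/576 t=4:+1/1728 t=5:−1/69120 = -7/11520
3j²(5 5 4; 0 0 0) = Δ·Π!·Σ² = 2/143  (sign -1)
sum: t=6:+1/103680 = 1/103680
3j²(5 5 4; -5 4 1) = Δ·Π!·Σ² = 4/143  (sign -1)
combine: 4πI² = 1089·2/143·4/143 = 72/169
take √, sign +1: I = 0.18412721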